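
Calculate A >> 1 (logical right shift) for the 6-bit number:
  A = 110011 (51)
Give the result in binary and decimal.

Logical shift right by 1: drop the bottom 1 bit(s), prepend 1 zero(s) on the left.
  110011  ->  keep [11001], discard [1], prepend 0
= 011001

Answer: 011001 (25)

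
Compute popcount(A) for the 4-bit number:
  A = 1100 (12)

1100
1-bits at positions (from bit 0 = LSB): 2, 3
Count = 2

Answer: 2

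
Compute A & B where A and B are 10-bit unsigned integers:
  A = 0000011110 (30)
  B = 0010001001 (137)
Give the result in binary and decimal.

Apply & to each column (1 only where both bits are 1):
  0000011110
& 0010001001
------------
  0000001000

Answer: 0000001000 (8)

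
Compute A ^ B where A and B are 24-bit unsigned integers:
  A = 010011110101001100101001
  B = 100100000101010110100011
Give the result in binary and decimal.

Apply ^ to each column (1 where bits differ):
  010011110101001100101001
^ 100100000101010110100011
--------------------------
  110111110000011010001010

Answer: 110111110000011010001010 (14616202)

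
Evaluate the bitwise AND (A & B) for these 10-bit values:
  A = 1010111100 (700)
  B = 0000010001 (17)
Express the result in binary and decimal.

Apply & to each column (1 only where both bits are 1):
  1010111100
& 0000010001
------------
  0000010000

Answer: 0000010000 (16)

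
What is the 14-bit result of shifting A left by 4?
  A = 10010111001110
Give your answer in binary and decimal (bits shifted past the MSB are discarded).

Shift left by 4: drop the top 4 bit(s), append 4 zero(s) on the right.
  10010111001110  ->  discard [1001], keep [0111001110], append 0000
= 01110011100000

Answer: 01110011100000 (7392)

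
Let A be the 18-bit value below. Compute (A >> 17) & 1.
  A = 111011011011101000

Bit 17 is the 18th from the right.
  111011011011101000
  ^
That bit is 1.

Answer: 1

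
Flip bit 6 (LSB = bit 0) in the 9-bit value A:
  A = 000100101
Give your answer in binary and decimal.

Mask = 1 << 6 = 001000000
Bit 6 of A is 0; XOR with the mask flips it to 1.
  000100101
^ 001000000
-----------
  001100101

Answer: 001100101 (101)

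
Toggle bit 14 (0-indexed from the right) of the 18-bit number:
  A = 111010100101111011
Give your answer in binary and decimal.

Mask = 1 << 14 = 000100000000000000
Bit 14 of A is 0; XOR with the mask flips it to 1.
  111010100101111011
^ 000100000000000000
--------------------
  111110100101111011

Answer: 111110100101111011 (256379)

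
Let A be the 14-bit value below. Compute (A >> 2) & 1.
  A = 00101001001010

Bit 2 is the 3rd from the right.
  00101001001010
             ^
That bit is 0.

Answer: 0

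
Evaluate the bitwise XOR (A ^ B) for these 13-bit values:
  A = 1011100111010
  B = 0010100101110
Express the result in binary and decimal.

Apply ^ to each column (1 where bits differ):
  1011100111010
^ 0010100101110
---------------
  1001000010100

Answer: 1001000010100 (4628)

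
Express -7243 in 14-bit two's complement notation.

1. Binary of +7243:  01110001001011
2. Invert bits:     10001110110100
3. Add 1:           10001110110101

Answer: 10001110110101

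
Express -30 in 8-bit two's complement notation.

1. Binary of +30:  00011110
2. Invert bits:     11100001
3. Add 1:           11100010

Answer: 11100010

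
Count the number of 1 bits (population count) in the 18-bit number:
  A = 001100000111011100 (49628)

001100000111011100
1-bits at positions (from bit 0 = LSB): 2, 3, 4, 6, 7, 8, 14, 15
Count = 8

Answer: 8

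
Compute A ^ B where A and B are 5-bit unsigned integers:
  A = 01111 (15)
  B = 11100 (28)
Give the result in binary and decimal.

Apply ^ to each column (1 where bits differ):
  01111
^ 11100
-------
  10011

Answer: 10011 (19)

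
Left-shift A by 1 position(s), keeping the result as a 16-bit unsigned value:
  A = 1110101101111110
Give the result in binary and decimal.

Shift left by 1: drop the top 1 bit(s), append 1 zero(s) on the right.
  1110101101111110  ->  discard [1], keep [110101101111110], append 0
= 1101011011111100

Answer: 1101011011111100 (55036)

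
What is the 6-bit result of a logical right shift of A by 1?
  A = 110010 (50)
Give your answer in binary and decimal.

Logical shift right by 1: drop the bottom 1 bit(s), prepend 1 zero(s) on the left.
  110010  ->  keep [11001], discard [0], prepend 0
= 011001

Answer: 011001 (25)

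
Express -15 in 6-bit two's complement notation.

1. Binary of +15:  001111
2. Invert bits:     110000
3. Add 1:           110001

Answer: 110001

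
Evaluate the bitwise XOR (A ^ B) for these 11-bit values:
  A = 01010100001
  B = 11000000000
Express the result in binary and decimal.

Apply ^ to each column (1 where bits differ):
  01010100001
^ 11000000000
-------------
  10010100001

Answer: 10010100001 (1185)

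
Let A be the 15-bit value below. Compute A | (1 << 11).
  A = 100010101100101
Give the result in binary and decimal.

Mask = 1 << 11 = 000100000000000
Bit 11 of A is 0, so OR-ing with the mask flips it to 1.
  100010101100101
| 000100000000000
-----------------
  100110101100101

Answer: 100110101100101 (19813)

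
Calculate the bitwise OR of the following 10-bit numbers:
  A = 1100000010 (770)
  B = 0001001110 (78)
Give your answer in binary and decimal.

Apply | to each column (1 where either bit is 1):
  1100000010
| 0001001110
------------
  1101001110

Answer: 1101001110 (846)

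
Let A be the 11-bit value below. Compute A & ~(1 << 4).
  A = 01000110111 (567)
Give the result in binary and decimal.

Mask = ~(1 << 4) = 11111101111
Bit 4 of A is 1, so AND-ing with the mask clears it to 0.
  01000110111
& 11111101111
-------------
  01000100111

Answer: 01000100111 (551)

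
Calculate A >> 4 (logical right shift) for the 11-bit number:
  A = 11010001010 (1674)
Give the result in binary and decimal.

Logical shift right by 4: drop the bottom 4 bit(s), prepend 4 zero(s) on the left.
  11010001010  ->  keep [1101000], discard [1010], prepend 0000
= 00001101000

Answer: 00001101000 (104)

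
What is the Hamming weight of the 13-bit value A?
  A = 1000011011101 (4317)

1000011011101
1-bits at positions (from bit 0 = LSB): 0, 2, 3, 4, 6, 7, 12
Count = 7

Answer: 7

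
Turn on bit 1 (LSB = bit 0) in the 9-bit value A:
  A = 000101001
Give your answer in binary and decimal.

Mask = 1 << 1 = 000000010
Bit 1 of A is 0, so OR-ing with the mask flips it to 1.
  000101001
| 000000010
-----------
  000101011

Answer: 000101011 (43)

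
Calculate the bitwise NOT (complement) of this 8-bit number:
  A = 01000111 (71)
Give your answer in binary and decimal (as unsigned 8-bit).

Flip each bit (0->1, 1->0):
  01000111
  10111000

Answer: 10111000 (184)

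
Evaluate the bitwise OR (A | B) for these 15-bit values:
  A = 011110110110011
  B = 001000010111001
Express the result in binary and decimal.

Apply | to each column (1 where either bit is 1):
  011110110110011
| 001000010111001
-----------------
  011110110111011

Answer: 011110110111011 (15803)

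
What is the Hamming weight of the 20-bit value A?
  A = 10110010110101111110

10110010110101111110
1-bits at positions (from bit 0 = LSB): 1, 2, 3, 4, 5, 6, 8, 10, 11, 13, 16, 17, 19
Count = 13

Answer: 13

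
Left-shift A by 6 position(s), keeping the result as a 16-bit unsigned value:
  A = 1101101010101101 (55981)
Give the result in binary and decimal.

Shift left by 6: drop the top 6 bit(s), append 6 zero(s) on the right.
  1101101010101101  ->  discard [110110], keep [1010101101], append 000000
= 1010101101000000

Answer: 1010101101000000 (43840)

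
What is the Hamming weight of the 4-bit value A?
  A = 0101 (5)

0101
1-bits at positions (from bit 0 = LSB): 0, 2
Count = 2

Answer: 2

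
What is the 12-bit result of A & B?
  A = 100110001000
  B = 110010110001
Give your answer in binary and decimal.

Apply & to each column (1 only where both bits are 1):
  100110001000
& 110010110001
--------------
  100010000000

Answer: 100010000000 (2176)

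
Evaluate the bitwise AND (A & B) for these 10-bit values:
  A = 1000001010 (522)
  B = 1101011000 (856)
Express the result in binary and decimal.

Apply & to each column (1 only where both bits are 1):
  1000001010
& 1101011000
------------
  1000001000

Answer: 1000001000 (520)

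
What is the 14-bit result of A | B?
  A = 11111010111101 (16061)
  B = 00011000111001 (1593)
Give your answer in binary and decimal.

Apply | to each column (1 where either bit is 1):
  11111010111101
| 00011000111001
----------------
  11111010111101

Answer: 11111010111101 (16061)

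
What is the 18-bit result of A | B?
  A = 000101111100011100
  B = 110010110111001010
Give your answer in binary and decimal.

Apply | to each column (1 where either bit is 1):
  000101111100011100
| 110010110111001010
--------------------
  110111111111011110

Answer: 110111111111011110 (229342)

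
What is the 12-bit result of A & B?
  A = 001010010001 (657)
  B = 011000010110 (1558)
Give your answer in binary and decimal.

Apply & to each column (1 only where both bits are 1):
  001010010001
& 011000010110
--------------
  001000010000

Answer: 001000010000 (528)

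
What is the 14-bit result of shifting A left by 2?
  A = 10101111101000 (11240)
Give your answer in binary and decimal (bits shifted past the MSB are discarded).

Shift left by 2: drop the top 2 bit(s), append 2 zero(s) on the right.
  10101111101000  ->  discard [10], keep [101111101000], append 00
= 10111110100000

Answer: 10111110100000 (12192)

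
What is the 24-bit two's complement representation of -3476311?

1. Binary of +3476311:  001101010000101101010111
2. Invert bits:     110010101111010010101000
3. Add 1:           110010101111010010101001

Answer: 110010101111010010101001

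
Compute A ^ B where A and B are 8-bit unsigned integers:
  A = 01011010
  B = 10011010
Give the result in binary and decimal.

Apply ^ to each column (1 where bits differ):
  01011010
^ 10011010
----------
  11000000

Answer: 11000000 (192)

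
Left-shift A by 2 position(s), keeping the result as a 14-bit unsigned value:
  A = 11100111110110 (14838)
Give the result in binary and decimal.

Shift left by 2: drop the top 2 bit(s), append 2 zero(s) on the right.
  11100111110110  ->  discard [11], keep [100111110110], append 00
= 10011111011000

Answer: 10011111011000 (10200)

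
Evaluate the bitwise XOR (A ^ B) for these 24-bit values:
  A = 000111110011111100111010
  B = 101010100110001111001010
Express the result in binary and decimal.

Apply ^ to each column (1 where bits differ):
  000111110011111100111010
^ 101010100110001111001010
--------------------------
  101101010101110011110000

Answer: 101101010101110011110000 (11885808)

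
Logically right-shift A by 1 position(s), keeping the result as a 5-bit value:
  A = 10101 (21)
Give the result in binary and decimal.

Logical shift right by 1: drop the bottom 1 bit(s), prepend 1 zero(s) on the left.
  10101  ->  keep [1010], discard [1], prepend 0
= 01010

Answer: 01010 (10)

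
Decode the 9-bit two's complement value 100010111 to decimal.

MSB is 1, so the value is negative. Find the magnitude:
1. Invert bits:  011101000
2. Add 1:        011101001  = 233
3. Apply sign:   -233

Answer: -233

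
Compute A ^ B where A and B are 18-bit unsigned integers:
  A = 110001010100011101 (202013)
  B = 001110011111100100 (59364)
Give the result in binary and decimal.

Apply ^ to each column (1 where bits differ):
  110001010100011101
^ 001110011111100100
--------------------
  111111001011111001

Answer: 111111001011111001 (258809)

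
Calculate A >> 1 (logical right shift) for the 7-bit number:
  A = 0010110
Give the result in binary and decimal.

Logical shift right by 1: drop the bottom 1 bit(s), prepend 1 zero(s) on the left.
  0010110  ->  keep [001011], discard [0], prepend 0
= 0001011

Answer: 0001011 (11)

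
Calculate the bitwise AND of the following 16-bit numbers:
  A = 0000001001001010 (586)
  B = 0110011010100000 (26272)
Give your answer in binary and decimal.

Apply & to each column (1 only where both bits are 1):
  0000001001001010
& 0110011010100000
------------------
  0000001000000000

Answer: 0000001000000000 (512)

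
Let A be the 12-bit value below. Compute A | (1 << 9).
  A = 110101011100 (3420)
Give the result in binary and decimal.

Mask = 1 << 9 = 001000000000
Bit 9 of A is 0, so OR-ing with the mask flips it to 1.
  110101011100
| 001000000000
--------------
  111101011100

Answer: 111101011100 (3932)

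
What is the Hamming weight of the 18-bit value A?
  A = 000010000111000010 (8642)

000010000111000010
1-bits at positions (from bit 0 = LSB): 1, 6, 7, 8, 13
Count = 5

Answer: 5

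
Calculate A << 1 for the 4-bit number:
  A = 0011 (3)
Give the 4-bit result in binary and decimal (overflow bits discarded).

Shift left by 1: drop the top 1 bit(s), append 1 zero(s) on the right.
  0011  ->  discard [0], keep [011], append 0
= 0110

Answer: 0110 (6)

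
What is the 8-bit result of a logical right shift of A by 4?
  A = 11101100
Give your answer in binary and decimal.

Logical shift right by 4: drop the bottom 4 bit(s), prepend 4 zero(s) on the left.
  11101100  ->  keep [1110], discard [1100], prepend 0000
= 00001110

Answer: 00001110 (14)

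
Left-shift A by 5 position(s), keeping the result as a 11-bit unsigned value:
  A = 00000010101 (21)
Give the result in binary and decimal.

Shift left by 5: drop the top 5 bit(s), append 5 zero(s) on the right.
  00000010101  ->  discard [00000], keep [010101], append 00000
= 01010100000

Answer: 01010100000 (672)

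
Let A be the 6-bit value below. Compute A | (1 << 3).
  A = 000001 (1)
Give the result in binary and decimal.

Mask = 1 << 3 = 001000
Bit 3 of A is 0, so OR-ing with the mask flips it to 1.
  000001
| 001000
--------
  001001

Answer: 001001 (9)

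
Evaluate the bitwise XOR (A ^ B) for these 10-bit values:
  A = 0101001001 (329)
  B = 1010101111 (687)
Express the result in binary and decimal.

Apply ^ to each column (1 where bits differ):
  0101001001
^ 1010101111
------------
  1111100110

Answer: 1111100110 (998)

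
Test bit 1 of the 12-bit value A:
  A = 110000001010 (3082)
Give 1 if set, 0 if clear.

Bit 1 is the 2nd from the right.
  110000001010
            ^
That bit is 1.

Answer: 1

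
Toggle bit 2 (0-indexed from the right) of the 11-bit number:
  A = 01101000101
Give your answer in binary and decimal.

Mask = 1 << 2 = 00000000100
Bit 2 of A is 1; XOR with the mask flips it to 0.
  01101000101
^ 00000000100
-------------
  01101000001

Answer: 01101000001 (833)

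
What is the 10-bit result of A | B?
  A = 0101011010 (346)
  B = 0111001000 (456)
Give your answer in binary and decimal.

Apply | to each column (1 where either bit is 1):
  0101011010
| 0111001000
------------
  0111011010

Answer: 0111011010 (474)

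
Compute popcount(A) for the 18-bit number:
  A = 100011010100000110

100011010100000110
1-bits at positions (from bit 0 = LSB): 1, 2, 8, 10, 12, 13, 17
Count = 7

Answer: 7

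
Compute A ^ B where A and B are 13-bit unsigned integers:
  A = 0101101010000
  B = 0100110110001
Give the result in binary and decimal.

Apply ^ to each column (1 where bits differ):
  0101101010000
^ 0100110110001
---------------
  0001011100001

Answer: 0001011100001 (737)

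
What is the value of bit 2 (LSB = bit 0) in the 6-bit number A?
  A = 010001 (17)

Bit 2 is the 3rd from the right.
  010001
     ^
That bit is 0.

Answer: 0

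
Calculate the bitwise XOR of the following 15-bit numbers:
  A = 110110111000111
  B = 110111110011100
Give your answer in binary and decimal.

Apply ^ to each column (1 where bits differ):
  110110111000111
^ 110111110011100
-----------------
  000001001011011

Answer: 000001001011011 (603)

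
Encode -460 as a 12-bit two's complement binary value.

1. Binary of +460:  000111001100
2. Invert bits:     111000110011
3. Add 1:           111000110100

Answer: 111000110100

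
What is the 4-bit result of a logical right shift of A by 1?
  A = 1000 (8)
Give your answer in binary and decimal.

Logical shift right by 1: drop the bottom 1 bit(s), prepend 1 zero(s) on the left.
  1000  ->  keep [100], discard [0], prepend 0
= 0100

Answer: 0100 (4)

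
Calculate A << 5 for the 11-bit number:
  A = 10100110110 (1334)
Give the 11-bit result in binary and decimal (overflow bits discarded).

Shift left by 5: drop the top 5 bit(s), append 5 zero(s) on the right.
  10100110110  ->  discard [10100], keep [110110], append 00000
= 11011000000

Answer: 11011000000 (1728)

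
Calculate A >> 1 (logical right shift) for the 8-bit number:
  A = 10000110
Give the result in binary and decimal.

Logical shift right by 1: drop the bottom 1 bit(s), prepend 1 zero(s) on the left.
  10000110  ->  keep [1000011], discard [0], prepend 0
= 01000011

Answer: 01000011 (67)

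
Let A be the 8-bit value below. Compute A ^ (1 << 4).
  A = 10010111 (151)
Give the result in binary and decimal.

Mask = 1 << 4 = 00010000
Bit 4 of A is 1; XOR with the mask flips it to 0.
  10010111
^ 00010000
----------
  10000111

Answer: 10000111 (135)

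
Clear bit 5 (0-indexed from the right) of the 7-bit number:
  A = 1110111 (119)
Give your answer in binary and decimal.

Mask = ~(1 << 5) = 1011111
Bit 5 of A is 1, so AND-ing with the mask clears it to 0.
  1110111
& 1011111
---------
  1010111

Answer: 1010111 (87)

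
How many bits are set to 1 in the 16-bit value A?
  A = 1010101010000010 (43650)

1010101010000010
1-bits at positions (from bit 0 = LSB): 1, 7, 9, 11, 13, 15
Count = 6

Answer: 6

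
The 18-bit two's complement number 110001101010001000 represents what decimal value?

MSB is 1, so the value is negative. Find the magnitude:
1. Invert bits:  001110010101110111
2. Add 1:        001110010101111000  = 58744
3. Apply sign:   -58744

Answer: -58744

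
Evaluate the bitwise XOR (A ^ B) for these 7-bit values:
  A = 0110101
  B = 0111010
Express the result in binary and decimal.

Apply ^ to each column (1 where bits differ):
  0110101
^ 0111010
---------
  0001111

Answer: 0001111 (15)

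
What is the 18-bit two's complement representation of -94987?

1. Binary of +94987:  010111001100001011
2. Invert bits:     101000110011110100
3. Add 1:           101000110011110101

Answer: 101000110011110101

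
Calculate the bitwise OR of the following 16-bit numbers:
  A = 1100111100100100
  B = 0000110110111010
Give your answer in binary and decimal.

Apply | to each column (1 where either bit is 1):
  1100111100100100
| 0000110110111010
------------------
  1100111110111110

Answer: 1100111110111110 (53182)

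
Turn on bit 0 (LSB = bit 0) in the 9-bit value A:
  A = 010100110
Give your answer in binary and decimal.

Mask = 1 << 0 = 000000001
Bit 0 of A is 0, so OR-ing with the mask flips it to 1.
  010100110
| 000000001
-----------
  010100111

Answer: 010100111 (167)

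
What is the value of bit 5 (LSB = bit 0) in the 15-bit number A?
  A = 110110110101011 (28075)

Bit 5 is the 6th from the right.
  110110110101011
           ^
That bit is 1.

Answer: 1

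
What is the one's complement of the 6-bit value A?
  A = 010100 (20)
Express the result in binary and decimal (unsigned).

Flip each bit (0->1, 1->0):
  010100
  101011

Answer: 101011 (43)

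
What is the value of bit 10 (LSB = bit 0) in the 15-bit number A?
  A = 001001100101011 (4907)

Bit 10 is the 11th from the right.
  001001100101011
      ^
That bit is 0.

Answer: 0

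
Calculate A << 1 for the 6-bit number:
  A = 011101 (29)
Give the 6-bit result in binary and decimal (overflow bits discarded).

Shift left by 1: drop the top 1 bit(s), append 1 zero(s) on the right.
  011101  ->  discard [0], keep [11101], append 0
= 111010

Answer: 111010 (58)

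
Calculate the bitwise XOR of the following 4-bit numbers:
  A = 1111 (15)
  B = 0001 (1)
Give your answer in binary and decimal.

Apply ^ to each column (1 where bits differ):
  1111
^ 0001
------
  1110

Answer: 1110 (14)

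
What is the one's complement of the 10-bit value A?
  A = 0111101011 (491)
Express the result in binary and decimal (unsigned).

Flip each bit (0->1, 1->0):
  0111101011
  1000010100

Answer: 1000010100 (532)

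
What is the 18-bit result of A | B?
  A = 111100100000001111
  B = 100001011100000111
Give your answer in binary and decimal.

Apply | to each column (1 where either bit is 1):
  111100100000001111
| 100001011100000111
--------------------
  111101111100001111

Answer: 111101111100001111 (253711)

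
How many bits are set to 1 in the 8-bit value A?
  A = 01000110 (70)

01000110
1-bits at positions (from bit 0 = LSB): 1, 2, 6
Count = 3

Answer: 3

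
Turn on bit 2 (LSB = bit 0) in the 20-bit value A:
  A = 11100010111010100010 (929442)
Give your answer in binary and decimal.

Mask = 1 << 2 = 00000000000000000100
Bit 2 of A is 0, so OR-ing with the mask flips it to 1.
  11100010111010100010
| 00000000000000000100
----------------------
  11100010111010100110

Answer: 11100010111010100110 (929446)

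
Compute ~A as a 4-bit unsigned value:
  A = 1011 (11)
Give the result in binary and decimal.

Flip each bit (0->1, 1->0):
  1011
  0100

Answer: 0100 (4)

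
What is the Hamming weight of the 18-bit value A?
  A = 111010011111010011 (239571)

111010011111010011
1-bits at positions (from bit 0 = LSB): 0, 1, 4, 6, 7, 8, 9, 10, 13, 15, 16, 17
Count = 12

Answer: 12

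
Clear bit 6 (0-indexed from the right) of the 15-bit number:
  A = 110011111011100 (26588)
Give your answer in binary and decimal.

Mask = ~(1 << 6) = 111111110111111
Bit 6 of A is 1, so AND-ing with the mask clears it to 0.
  110011111011100
& 111111110111111
-----------------
  110011110011100

Answer: 110011110011100 (26524)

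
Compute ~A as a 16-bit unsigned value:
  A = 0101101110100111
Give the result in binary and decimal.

Flip each bit (0->1, 1->0):
  0101101110100111
  1010010001011000

Answer: 1010010001011000 (42072)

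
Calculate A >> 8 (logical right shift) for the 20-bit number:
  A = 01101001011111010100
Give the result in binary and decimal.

Logical shift right by 8: drop the bottom 8 bit(s), prepend 8 zero(s) on the left.
  01101001011111010100  ->  keep [011010010111], discard [11010100], prepend 00000000
= 00000000011010010111

Answer: 00000000011010010111 (1687)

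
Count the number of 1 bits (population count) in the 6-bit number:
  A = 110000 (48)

110000
1-bits at positions (from bit 0 = LSB): 4, 5
Count = 2

Answer: 2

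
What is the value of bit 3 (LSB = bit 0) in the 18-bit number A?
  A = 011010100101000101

Bit 3 is the 4th from the right.
  011010100101000101
                ^
That bit is 0.

Answer: 0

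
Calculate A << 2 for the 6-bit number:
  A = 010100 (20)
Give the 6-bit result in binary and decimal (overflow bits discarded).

Shift left by 2: drop the top 2 bit(s), append 2 zero(s) on the right.
  010100  ->  discard [01], keep [0100], append 00
= 010000

Answer: 010000 (16)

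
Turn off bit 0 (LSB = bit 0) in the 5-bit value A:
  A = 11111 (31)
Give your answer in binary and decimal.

Mask = ~(1 << 0) = 11110
Bit 0 of A is 1, so AND-ing with the mask clears it to 0.
  11111
& 11110
-------
  11110

Answer: 11110 (30)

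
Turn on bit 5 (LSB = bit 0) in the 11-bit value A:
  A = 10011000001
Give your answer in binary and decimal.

Mask = 1 << 5 = 00000100000
Bit 5 of A is 0, so OR-ing with the mask flips it to 1.
  10011000001
| 00000100000
-------------
  10011100001

Answer: 10011100001 (1249)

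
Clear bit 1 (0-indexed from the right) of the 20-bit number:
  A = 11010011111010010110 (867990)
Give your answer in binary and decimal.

Mask = ~(1 << 1) = 11111111111111111101
Bit 1 of A is 1, so AND-ing with the mask clears it to 0.
  11010011111010010110
& 11111111111111111101
----------------------
  11010011111010010100

Answer: 11010011111010010100 (867988)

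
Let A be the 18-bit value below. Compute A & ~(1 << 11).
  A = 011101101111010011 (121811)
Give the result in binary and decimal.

Mask = ~(1 << 11) = 111111011111111111
Bit 11 of A is 1, so AND-ing with the mask clears it to 0.
  011101101111010011
& 111111011111111111
--------------------
  011101001111010011

Answer: 011101001111010011 (119763)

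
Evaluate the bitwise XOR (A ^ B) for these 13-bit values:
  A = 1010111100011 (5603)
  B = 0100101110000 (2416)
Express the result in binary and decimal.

Apply ^ to each column (1 where bits differ):
  1010111100011
^ 0100101110000
---------------
  1110010010011

Answer: 1110010010011 (7315)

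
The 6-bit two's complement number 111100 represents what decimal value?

MSB is 1, so the value is negative. Find the magnitude:
1. Invert bits:  000011
2. Add 1:        000100  = 4
3. Apply sign:   -4

Answer: -4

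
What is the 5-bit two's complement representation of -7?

1. Binary of +7:  00111
2. Invert bits:     11000
3. Add 1:           11001

Answer: 11001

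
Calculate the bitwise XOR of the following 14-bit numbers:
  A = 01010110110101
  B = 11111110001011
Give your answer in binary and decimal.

Apply ^ to each column (1 where bits differ):
  01010110110101
^ 11111110001011
----------------
  10101000111110

Answer: 10101000111110 (10814)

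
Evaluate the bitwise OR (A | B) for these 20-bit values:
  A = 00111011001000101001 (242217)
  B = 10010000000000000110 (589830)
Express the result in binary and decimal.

Apply | to each column (1 where either bit is 1):
  00111011001000101001
| 10010000000000000110
----------------------
  10111011001000101111

Answer: 10111011001000101111 (766511)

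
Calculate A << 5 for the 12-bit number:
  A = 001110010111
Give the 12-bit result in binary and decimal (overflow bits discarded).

Shift left by 5: drop the top 5 bit(s), append 5 zero(s) on the right.
  001110010111  ->  discard [00111], keep [0010111], append 00000
= 001011100000

Answer: 001011100000 (736)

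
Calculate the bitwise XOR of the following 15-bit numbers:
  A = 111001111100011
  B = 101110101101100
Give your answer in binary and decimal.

Apply ^ to each column (1 where bits differ):
  111001111100011
^ 101110101101100
-----------------
  010111010001111

Answer: 010111010001111 (11919)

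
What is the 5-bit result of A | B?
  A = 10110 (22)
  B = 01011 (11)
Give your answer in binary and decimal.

Apply | to each column (1 where either bit is 1):
  10110
| 01011
-------
  11111

Answer: 11111 (31)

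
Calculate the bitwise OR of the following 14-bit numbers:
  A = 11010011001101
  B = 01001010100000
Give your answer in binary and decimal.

Apply | to each column (1 where either bit is 1):
  11010011001101
| 01001010100000
----------------
  11011011101101

Answer: 11011011101101 (14061)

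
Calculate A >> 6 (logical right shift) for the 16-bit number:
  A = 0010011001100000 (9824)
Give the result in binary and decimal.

Logical shift right by 6: drop the bottom 6 bit(s), prepend 6 zero(s) on the left.
  0010011001100000  ->  keep [0010011001], discard [100000], prepend 000000
= 0000000010011001

Answer: 0000000010011001 (153)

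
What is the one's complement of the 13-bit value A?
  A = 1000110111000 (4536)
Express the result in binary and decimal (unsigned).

Flip each bit (0->1, 1->0):
  1000110111000
  0111001000111

Answer: 0111001000111 (3655)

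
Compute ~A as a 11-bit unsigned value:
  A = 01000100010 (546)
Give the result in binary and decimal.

Flip each bit (0->1, 1->0):
  01000100010
  10111011101

Answer: 10111011101 (1501)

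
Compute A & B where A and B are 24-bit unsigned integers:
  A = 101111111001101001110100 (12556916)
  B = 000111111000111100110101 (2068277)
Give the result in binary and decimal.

Apply & to each column (1 only where both bits are 1):
  101111111001101001110100
& 000111111000111100110101
--------------------------
  000111111000101000110100

Answer: 000111111000101000110100 (2066996)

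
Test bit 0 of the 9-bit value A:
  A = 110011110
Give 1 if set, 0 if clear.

Bit 0 is the 1st from the right.
  110011110
          ^
That bit is 0.

Answer: 0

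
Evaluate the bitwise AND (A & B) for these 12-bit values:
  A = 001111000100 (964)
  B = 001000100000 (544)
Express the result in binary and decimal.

Apply & to each column (1 only where both bits are 1):
  001111000100
& 001000100000
--------------
  001000000000

Answer: 001000000000 (512)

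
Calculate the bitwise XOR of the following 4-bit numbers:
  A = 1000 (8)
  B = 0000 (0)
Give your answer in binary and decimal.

Apply ^ to each column (1 where bits differ):
  1000
^ 0000
------
  1000

Answer: 1000 (8)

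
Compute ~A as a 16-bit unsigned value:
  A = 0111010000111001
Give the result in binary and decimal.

Flip each bit (0->1, 1->0):
  0111010000111001
  1000101111000110

Answer: 1000101111000110 (35782)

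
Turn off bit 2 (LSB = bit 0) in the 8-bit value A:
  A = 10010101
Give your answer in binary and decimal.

Mask = ~(1 << 2) = 11111011
Bit 2 of A is 1, so AND-ing with the mask clears it to 0.
  10010101
& 11111011
----------
  10010001

Answer: 10010001 (145)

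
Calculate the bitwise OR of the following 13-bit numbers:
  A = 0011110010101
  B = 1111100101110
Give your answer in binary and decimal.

Apply | to each column (1 where either bit is 1):
  0011110010101
| 1111100101110
---------------
  1111110111111

Answer: 1111110111111 (8127)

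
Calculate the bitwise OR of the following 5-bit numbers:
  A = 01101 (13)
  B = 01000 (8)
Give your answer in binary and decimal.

Apply | to each column (1 where either bit is 1):
  01101
| 01000
-------
  01101

Answer: 01101 (13)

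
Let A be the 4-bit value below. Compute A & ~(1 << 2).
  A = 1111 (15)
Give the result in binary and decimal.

Mask = ~(1 << 2) = 1011
Bit 2 of A is 1, so AND-ing with the mask clears it to 0.
  1111
& 1011
------
  1011

Answer: 1011 (11)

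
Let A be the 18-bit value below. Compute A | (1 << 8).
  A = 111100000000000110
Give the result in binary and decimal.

Mask = 1 << 8 = 000000000100000000
Bit 8 of A is 0, so OR-ing with the mask flips it to 1.
  111100000000000110
| 000000000100000000
--------------------
  111100000100000110

Answer: 111100000100000110 (246022)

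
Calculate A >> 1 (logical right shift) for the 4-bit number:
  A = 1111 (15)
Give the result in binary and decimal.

Logical shift right by 1: drop the bottom 1 bit(s), prepend 1 zero(s) on the left.
  1111  ->  keep [111], discard [1], prepend 0
= 0111

Answer: 0111 (7)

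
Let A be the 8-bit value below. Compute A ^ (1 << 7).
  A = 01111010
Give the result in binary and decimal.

Mask = 1 << 7 = 10000000
Bit 7 of A is 0; XOR with the mask flips it to 1.
  01111010
^ 10000000
----------
  11111010

Answer: 11111010 (250)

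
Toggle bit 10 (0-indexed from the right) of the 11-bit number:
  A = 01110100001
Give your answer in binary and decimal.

Mask = 1 << 10 = 10000000000
Bit 10 of A is 0; XOR with the mask flips it to 1.
  01110100001
^ 10000000000
-------------
  11110100001

Answer: 11110100001 (1953)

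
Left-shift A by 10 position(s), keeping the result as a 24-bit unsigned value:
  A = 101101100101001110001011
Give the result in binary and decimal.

Shift left by 10: drop the top 10 bit(s), append 10 zero(s) on the right.
  101101100101001110001011  ->  discard [1011011001], keep [01001110001011], append 0000000000
= 010011100010110000000000

Answer: 010011100010110000000000 (5123072)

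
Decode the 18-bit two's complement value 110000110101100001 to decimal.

MSB is 1, so the value is negative. Find the magnitude:
1. Invert bits:  001111001010011110
2. Add 1:        001111001010011111  = 62111
3. Apply sign:   -62111

Answer: -62111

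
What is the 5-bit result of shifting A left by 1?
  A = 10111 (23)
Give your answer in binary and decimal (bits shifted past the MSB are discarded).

Shift left by 1: drop the top 1 bit(s), append 1 zero(s) on the right.
  10111  ->  discard [1], keep [0111], append 0
= 01110

Answer: 01110 (14)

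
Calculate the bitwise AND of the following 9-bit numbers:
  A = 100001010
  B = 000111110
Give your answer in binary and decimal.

Apply & to each column (1 only where both bits are 1):
  100001010
& 000111110
-----------
  000001010

Answer: 000001010 (10)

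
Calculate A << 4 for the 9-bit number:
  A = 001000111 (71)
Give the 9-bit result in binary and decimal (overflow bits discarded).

Shift left by 4: drop the top 4 bit(s), append 4 zero(s) on the right.
  001000111  ->  discard [0010], keep [00111], append 0000
= 001110000

Answer: 001110000 (112)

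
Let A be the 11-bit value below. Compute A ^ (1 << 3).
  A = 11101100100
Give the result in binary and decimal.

Mask = 1 << 3 = 00000001000
Bit 3 of A is 0; XOR with the mask flips it to 1.
  11101100100
^ 00000001000
-------------
  11101101100

Answer: 11101101100 (1900)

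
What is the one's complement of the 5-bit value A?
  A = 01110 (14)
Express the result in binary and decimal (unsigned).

Flip each bit (0->1, 1->0):
  01110
  10001

Answer: 10001 (17)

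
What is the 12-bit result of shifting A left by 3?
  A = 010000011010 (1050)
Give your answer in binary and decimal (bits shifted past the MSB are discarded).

Shift left by 3: drop the top 3 bit(s), append 3 zero(s) on the right.
  010000011010  ->  discard [010], keep [000011010], append 000
= 000011010000

Answer: 000011010000 (208)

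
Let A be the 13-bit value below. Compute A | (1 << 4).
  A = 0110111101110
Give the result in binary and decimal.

Mask = 1 << 4 = 0000000010000
Bit 4 of A is 0, so OR-ing with the mask flips it to 1.
  0110111101110
| 0000000010000
---------------
  0110111111110

Answer: 0110111111110 (3582)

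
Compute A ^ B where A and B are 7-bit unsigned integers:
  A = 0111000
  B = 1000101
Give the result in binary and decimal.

Apply ^ to each column (1 where bits differ):
  0111000
^ 1000101
---------
  1111101

Answer: 1111101 (125)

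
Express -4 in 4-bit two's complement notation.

1. Binary of +4:  0100
2. Invert bits:     1011
3. Add 1:           1100

Answer: 1100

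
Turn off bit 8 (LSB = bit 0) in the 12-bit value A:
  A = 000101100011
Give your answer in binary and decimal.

Mask = ~(1 << 8) = 111011111111
Bit 8 of A is 1, so AND-ing with the mask clears it to 0.
  000101100011
& 111011111111
--------------
  000001100011

Answer: 000001100011 (99)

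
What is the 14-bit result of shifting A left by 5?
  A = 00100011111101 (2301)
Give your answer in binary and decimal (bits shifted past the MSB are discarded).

Shift left by 5: drop the top 5 bit(s), append 5 zero(s) on the right.
  00100011111101  ->  discard [00100], keep [011111101], append 00000
= 01111110100000

Answer: 01111110100000 (8096)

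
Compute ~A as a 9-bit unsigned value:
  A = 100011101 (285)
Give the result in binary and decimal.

Flip each bit (0->1, 1->0):
  100011101
  011100010

Answer: 011100010 (226)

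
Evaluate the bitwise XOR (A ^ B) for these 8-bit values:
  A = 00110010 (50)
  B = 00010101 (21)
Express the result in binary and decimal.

Apply ^ to each column (1 where bits differ):
  00110010
^ 00010101
----------
  00100111

Answer: 00100111 (39)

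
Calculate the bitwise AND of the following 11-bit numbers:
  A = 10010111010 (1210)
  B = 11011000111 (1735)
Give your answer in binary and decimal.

Apply & to each column (1 only where both bits are 1):
  10010111010
& 11011000111
-------------
  10010000010

Answer: 10010000010 (1154)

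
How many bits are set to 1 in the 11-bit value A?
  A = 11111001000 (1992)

11111001000
1-bits at positions (from bit 0 = LSB): 3, 6, 7, 8, 9, 10
Count = 6

Answer: 6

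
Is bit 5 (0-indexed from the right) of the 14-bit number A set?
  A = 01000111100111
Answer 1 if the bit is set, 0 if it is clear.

Bit 5 is the 6th from the right.
  01000111100111
          ^
That bit is 1.

Answer: 1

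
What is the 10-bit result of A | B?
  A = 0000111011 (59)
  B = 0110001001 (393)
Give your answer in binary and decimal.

Apply | to each column (1 where either bit is 1):
  0000111011
| 0110001001
------------
  0110111011

Answer: 0110111011 (443)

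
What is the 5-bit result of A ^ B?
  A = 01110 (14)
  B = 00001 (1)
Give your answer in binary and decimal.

Apply ^ to each column (1 where bits differ):
  01110
^ 00001
-------
  01111

Answer: 01111 (15)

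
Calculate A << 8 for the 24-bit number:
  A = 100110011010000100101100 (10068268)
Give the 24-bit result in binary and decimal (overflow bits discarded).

Shift left by 8: drop the top 8 bit(s), append 8 zero(s) on the right.
  100110011010000100101100  ->  discard [10011001], keep [1010000100101100], append 00000000
= 101000010010110000000000

Answer: 101000010010110000000000 (10562560)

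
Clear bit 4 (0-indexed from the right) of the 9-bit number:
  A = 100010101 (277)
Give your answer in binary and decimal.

Mask = ~(1 << 4) = 111101111
Bit 4 of A is 1, so AND-ing with the mask clears it to 0.
  100010101
& 111101111
-----------
  100000101

Answer: 100000101 (261)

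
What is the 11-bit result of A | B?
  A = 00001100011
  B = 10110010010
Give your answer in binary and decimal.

Apply | to each column (1 where either bit is 1):
  00001100011
| 10110010010
-------------
  10111110011

Answer: 10111110011 (1523)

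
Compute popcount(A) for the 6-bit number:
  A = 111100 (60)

111100
1-bits at positions (from bit 0 = LSB): 2, 3, 4, 5
Count = 4

Answer: 4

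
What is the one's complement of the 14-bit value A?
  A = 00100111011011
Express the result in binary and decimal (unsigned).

Flip each bit (0->1, 1->0):
  00100111011011
  11011000100100

Answer: 11011000100100 (13860)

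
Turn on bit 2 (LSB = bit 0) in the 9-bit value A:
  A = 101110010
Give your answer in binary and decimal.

Mask = 1 << 2 = 000000100
Bit 2 of A is 0, so OR-ing with the mask flips it to 1.
  101110010
| 000000100
-----------
  101110110

Answer: 101110110 (374)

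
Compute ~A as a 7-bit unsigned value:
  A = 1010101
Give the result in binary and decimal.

Flip each bit (0->1, 1->0):
  1010101
  0101010

Answer: 0101010 (42)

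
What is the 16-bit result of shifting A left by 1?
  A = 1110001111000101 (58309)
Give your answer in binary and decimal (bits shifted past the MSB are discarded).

Shift left by 1: drop the top 1 bit(s), append 1 zero(s) on the right.
  1110001111000101  ->  discard [1], keep [110001111000101], append 0
= 1100011110001010

Answer: 1100011110001010 (51082)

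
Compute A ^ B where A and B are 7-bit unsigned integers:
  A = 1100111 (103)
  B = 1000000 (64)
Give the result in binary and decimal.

Apply ^ to each column (1 where bits differ):
  1100111
^ 1000000
---------
  0100111

Answer: 0100111 (39)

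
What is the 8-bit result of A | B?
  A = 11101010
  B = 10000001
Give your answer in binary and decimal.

Apply | to each column (1 where either bit is 1):
  11101010
| 10000001
----------
  11101011

Answer: 11101011 (235)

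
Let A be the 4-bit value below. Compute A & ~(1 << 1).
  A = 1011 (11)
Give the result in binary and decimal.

Mask = ~(1 << 1) = 1101
Bit 1 of A is 1, so AND-ing with the mask clears it to 0.
  1011
& 1101
------
  1001

Answer: 1001 (9)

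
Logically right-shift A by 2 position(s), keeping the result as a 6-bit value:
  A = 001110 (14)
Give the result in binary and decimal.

Logical shift right by 2: drop the bottom 2 bit(s), prepend 2 zero(s) on the left.
  001110  ->  keep [0011], discard [10], prepend 00
= 000011

Answer: 000011 (3)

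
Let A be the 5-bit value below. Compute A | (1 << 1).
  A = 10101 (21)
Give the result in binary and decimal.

Mask = 1 << 1 = 00010
Bit 1 of A is 0, so OR-ing with the mask flips it to 1.
  10101
| 00010
-------
  10111

Answer: 10111 (23)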